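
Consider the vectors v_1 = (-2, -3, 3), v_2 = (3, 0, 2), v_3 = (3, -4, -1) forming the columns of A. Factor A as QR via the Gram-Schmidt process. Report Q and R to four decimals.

Q = [[-0.4264, 0.8321, 0.3548], [-0.6396, 0.0000, -0.7687], [0.6396, 0.5547, -0.5322]], R = [[4.6904, 0.0000, 0.6396], [0.0000, 3.6056, 1.9415], [0.0000, 0.0000, 4.6714]]

q_1 = v_1/‖v_1‖ = (-2, -3, 3)/4.6904 = (-0.4264, -0.6396, 0.6396).
r_{12} = q_1·v_2 = 0.0000.
u_2 = v_2 − 0.0000·q_1 = (3.0000, 0.0000, 2.0000).
‖u_2‖ = 3.6056, so q_2 = (0.8321, 0.0000, 0.5547).
r_{13} = q_1·v_3 = 0.6396; r_{23} = q_2·v_3 = 1.9415.
u_3 = v_3 − 0.6396·q_1 − 1.9415·q_2 = (1.6573, -3.5909, -2.4860).
‖u_3‖ = 4.6714, so q_3 = (0.3548, -0.7687, -0.5322).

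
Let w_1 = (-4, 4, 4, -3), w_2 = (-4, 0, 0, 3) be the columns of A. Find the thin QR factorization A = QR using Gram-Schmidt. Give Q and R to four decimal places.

Q = [[-0.5298, -0.7141], [0.5298, -0.1000], [0.5298, -0.1000], [-0.3974, 0.6856]], R = [[7.5498, 0.9272], [0.0000, 4.9133]]

w_1 = (-4, 4, 4, -3); ‖w_1‖ = 7.5498, so e_1 = (-0.5298, 0.5298, 0.5298, -0.3974).
e_1·w_2 = (-0.5298)·(-4) + 0.5298·0 + 0.5298·0 + (-0.3974)·3 = 0.9272.
u_2 = w_2 − 0.9272·e_1 = (-3.5088, -0.4912, -0.4912, 3.3684).
‖u_2‖ = 4.9133, so e_2 = (-0.7141, -0.1000, -0.1000, 0.6856).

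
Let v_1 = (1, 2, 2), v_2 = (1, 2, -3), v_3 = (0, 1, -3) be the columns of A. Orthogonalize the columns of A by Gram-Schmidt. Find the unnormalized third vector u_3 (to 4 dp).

v_1 = (1, 2, 2); ‖v_1‖ = 3.0000, so q_1 = (0.3333, 0.6667, 0.6667).
q_1·v_2 = 0.3333·1 + 0.6667·2 + 0.6667·(-3) = -0.3333.
u_2 = v_2 + 0.3333·q_1 = (1.1111, 2.2222, -2.7778).
‖u_2‖ = 3.7268, so q_2 = (0.2981, 0.5963, -0.7454).
q_1·v_3 = 0.3333·0 + 0.6667·1 + 0.6667·(-3) = -1.3333; q_2·v_3 = 0.2981·0 + 0.5963·1 + (-0.7454)·(-3) = 2.8324.
u_3 = v_3 + 1.3333·q_1 − 2.8324·q_2 = (-0.4000, 0.2000, 0.0000).

u_3 = (-0.4000, 0.2000, 0.0000)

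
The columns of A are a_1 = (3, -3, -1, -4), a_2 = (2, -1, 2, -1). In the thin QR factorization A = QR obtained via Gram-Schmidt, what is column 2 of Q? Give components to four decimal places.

q_1 = a_1/‖a_1‖ = (3, -3, -1, -4)/5.9161 = (0.5071, -0.5071, -0.1690, -0.6761).
r_{12} = q_1·a_2 = 1.8593.
u_2 = a_2 − 1.8593·q_1 = (1.0571, -0.0571, 2.3143, 0.2571).
‖u_2‖ = 2.5579, so q_2 = (0.4133, -0.0223, 0.9048, 0.1005).

q_2 = (0.4133, -0.0223, 0.9048, 0.1005)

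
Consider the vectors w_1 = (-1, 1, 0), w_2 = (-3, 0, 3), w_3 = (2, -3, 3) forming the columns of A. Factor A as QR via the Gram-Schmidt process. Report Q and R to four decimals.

Q = [[-0.7071, -0.4082, 0.5774], [0.7071, -0.4082, 0.5774], [0.0000, 0.8165, 0.5774]], R = [[1.4142, 2.1213, -3.5355], [0.0000, 3.6742, 2.8577], [0.0000, 0.0000, 1.1547]]

e_1 = w_1/‖w_1‖ = (-1, 1, 0)/1.4142 = (-0.7071, 0.7071, 0.0000).
r_{12} = e_1·w_2 = 2.1213.
u_2 = w_2 − 2.1213·e_1 = (-1.5000, -1.5000, 3.0000).
‖u_2‖ = 3.6742, so e_2 = (-0.4082, -0.4082, 0.8165).
r_{13} = e_1·w_3 = -3.5355; r_{23} = e_2·w_3 = 2.8577.
u_3 = w_3 + 3.5355·e_1 − 2.8577·e_2 = (0.6667, 0.6667, 0.6667).
‖u_3‖ = 1.1547, so e_3 = (0.5774, 0.5774, 0.5774).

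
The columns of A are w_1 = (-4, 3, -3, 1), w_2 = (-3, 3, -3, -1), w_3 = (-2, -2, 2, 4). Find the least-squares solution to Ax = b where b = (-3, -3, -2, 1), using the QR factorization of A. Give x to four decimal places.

e_1 = w_1/‖w_1‖ = (-4, 3, -3, 1)/5.9161 = (-0.6761, 0.5071, -0.5071, 0.1690).
r_{12} = e_1·w_2 = 4.9019.
u_2 = w_2 − 4.9019·e_1 = (0.3143, 0.5143, -0.5143, -1.8286).
‖u_2‖ = 1.9928, so e_2 = (0.1577, 0.2581, -0.2581, -0.9176).
r_{13} = e_1·w_3 = 0.0000; r_{23} = e_2·w_3 = -5.0180.
u_3 = w_3 + 0.0000·e_1 + 5.0180·e_2 = (-1.2086, -0.7050, 0.7050, -0.6043).
‖u_3‖ = 1.6793, so e_3 = (-0.7197, -0.4198, 0.4198, -0.3599).
Qᵀb = (1.6903, -1.6488, 2.2191).
Back-substitute: x_3 = 2.2191/1.6793 = 1.3214.
x_2 = (-1.6488 + 5.0180·1.3214)/1.9928 = 2.5000.
x_1 = (1.6903 − 4.9019·2.5000 + 0.0000·1.3214)/5.9161 = -1.7857.

x = (-1.7857, 2.5000, 1.3214)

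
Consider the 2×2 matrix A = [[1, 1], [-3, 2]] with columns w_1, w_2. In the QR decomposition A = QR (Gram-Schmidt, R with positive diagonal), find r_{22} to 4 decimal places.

r_{22} = 1.5811

w_1 = (1, -3); ‖w_1‖ = 3.1623, so e_1 = (0.3162, -0.9487).
e_1·w_2 = 0.3162·1 + (-0.9487)·2 = -1.5811.
u_2 = w_2 + 1.5811·e_1 = (1.5000, 0.5000).
r_{22} = ‖u_2‖ = 1.5811.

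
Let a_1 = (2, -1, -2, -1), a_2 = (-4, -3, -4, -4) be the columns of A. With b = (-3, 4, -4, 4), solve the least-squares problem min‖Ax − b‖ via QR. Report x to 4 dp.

e_1 = a_1/‖a_1‖ = (2, -1, -2, -1)/3.1623 = (0.6325, -0.3162, -0.6325, -0.3162).
r_{12} = e_1·a_2 = 2.2136.
u_2 = a_2 − 2.2136·e_1 = (-5.4000, -2.3000, -2.6000, -3.3000).
‖u_2‖ = 7.2180, so e_2 = (-0.7481, -0.3186, -0.3602, -0.4572).
Qᵀb = (-1.8974, 0.5819).
Back-substitute: x_2 = 0.5819/7.2180 = 0.0806.
x_1 = (-1.8974 − 2.2136·0.0806)/3.1623 = -0.6564.

x = (-0.6564, 0.0806)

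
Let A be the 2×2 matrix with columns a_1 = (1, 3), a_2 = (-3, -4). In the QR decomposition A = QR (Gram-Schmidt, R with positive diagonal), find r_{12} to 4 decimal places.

r_{12} = -4.7434

a_1 = (1, 3); ‖a_1‖ = 3.1623, so e_1 = (0.3162, 0.9487).
r_{12} = e_1·a_2 = -4.7434.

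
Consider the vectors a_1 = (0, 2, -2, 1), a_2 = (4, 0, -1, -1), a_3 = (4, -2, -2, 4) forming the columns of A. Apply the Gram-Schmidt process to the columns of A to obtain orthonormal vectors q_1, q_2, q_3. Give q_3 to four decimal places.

q_3 = (0.1833, -0.5146, -0.0987, 0.8318)

a_1 = (0, 2, -2, 1); ‖a_1‖ = 3.0000, so q_1 = (0.0000, 0.6667, -0.6667, 0.3333).
q_1·a_2 = 0.0000·4 + 0.6667·0 + (-0.6667)·(-1) + 0.3333·(-1) = 0.3333.
u_2 = a_2 − 0.3333·q_1 = (4.0000, -0.2222, -0.7778, -1.1111).
‖u_2‖ = 4.2295, so q_2 = (0.9457, -0.0525, -0.1839, -0.2627).
q_1·a_3 = 0.0000·4 + 0.6667·(-2) + (-0.6667)·(-2) + 0.3333·4 = 1.3333; q_2·a_3 = 0.9457·4 + (-0.0525)·(-2) + (-0.1839)·(-2) + (-0.2627)·4 = 3.2050.
u_3 = a_3 − 1.3333·q_1 − 3.2050·q_2 = (0.9689, -2.7205, -0.5217, 4.3975).
‖u_3‖ = 5.2868, so q_3 = (0.1833, -0.5146, -0.0987, 0.8318).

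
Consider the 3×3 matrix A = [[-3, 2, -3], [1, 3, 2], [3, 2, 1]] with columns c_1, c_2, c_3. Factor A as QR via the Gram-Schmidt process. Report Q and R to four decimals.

c_1 = (-3, 1, 3); ‖c_1‖ = 4.3589, so e_1 = (-0.6882, 0.2294, 0.6882).
e_1·c_2 = (-0.6882)·2 + 0.2294·3 + 0.6882·2 = 0.6882.
u_2 = c_2 − 0.6882·e_1 = (2.4737, 2.8421, 1.5263).
‖u_2‖ = 4.0653, so e_2 = (0.6085, 0.6991, 0.3755).
e_1·c_3 = (-0.6882)·(-3) + 0.2294·2 + 0.6882·1 = 3.2118; e_2·c_3 = 0.6085·(-3) + 0.6991·2 + 0.3755·1 = -0.0518.
u_3 = c_3 − 3.2118·e_1 + 0.0518·e_2 = (-0.7580, 1.2994, -1.1911).
‖u_3‖ = 1.9187, so e_3 = (-0.3950, 0.6772, -0.6208).

Q = [[-0.6882, 0.6085, -0.3950], [0.2294, 0.6991, 0.6772], [0.6882, 0.3755, -0.6208]], R = [[4.3589, 0.6882, 3.2118], [0.0000, 4.0653, -0.0518], [0.0000, 0.0000, 1.9187]]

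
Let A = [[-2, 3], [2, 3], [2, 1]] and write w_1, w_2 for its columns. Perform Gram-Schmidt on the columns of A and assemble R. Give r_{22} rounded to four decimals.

r_{22} = 4.3205

w_1 = (-2, 2, 2); ‖w_1‖ = 3.4641, so q_1 = (-0.5774, 0.5774, 0.5774).
q_1·w_2 = (-0.5774)·3 + 0.5774·3 + 0.5774·1 = 0.5774.
u_2 = w_2 − 0.5774·q_1 = (3.3333, 2.6667, 0.6667).
r_{22} = ‖u_2‖ = 4.3205.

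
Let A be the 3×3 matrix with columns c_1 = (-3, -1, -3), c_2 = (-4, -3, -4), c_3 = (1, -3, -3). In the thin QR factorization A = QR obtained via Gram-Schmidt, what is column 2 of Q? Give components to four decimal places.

q_2 = (0.1622, -0.9733, 0.1622)

c_1 = (-3, -1, -3); ‖c_1‖ = 4.3589, so q_1 = (-0.6882, -0.2294, -0.6882).
q_1·c_2 = (-0.6882)·(-4) + (-0.2294)·(-3) + (-0.6882)·(-4) = 6.1942.
u_2 = c_2 − 6.1942·q_1 = (0.2632, -1.5789, 0.2632).
‖u_2‖ = 1.6222, so q_2 = (0.1622, -0.9733, 0.1622).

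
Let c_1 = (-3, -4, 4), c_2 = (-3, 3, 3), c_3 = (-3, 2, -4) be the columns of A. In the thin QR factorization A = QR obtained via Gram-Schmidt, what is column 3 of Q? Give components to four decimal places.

e_1 = c_1/‖c_1‖ = (-3, -4, 4)/6.4031 = (-0.4685, -0.6247, 0.6247).
r_{12} = e_1·c_2 = 1.4056.
u_2 = c_2 − 1.4056·e_1 = (-2.3415, 3.8780, 2.1220).
‖u_2‖ = 5.0024, so e_2 = (-0.4681, 0.7752, 0.4242).
r_{13} = e_1·c_3 = -2.3426; r_{23} = e_2·c_3 = 1.2579.
u_3 = c_3 + 2.3426·e_1 − 1.2579·e_2 = (-3.5088, -0.4386, -3.0702).
‖u_3‖ = 4.6829, so e_3 = (-0.7493, -0.0937, -0.6556).

e_3 = (-0.7493, -0.0937, -0.6556)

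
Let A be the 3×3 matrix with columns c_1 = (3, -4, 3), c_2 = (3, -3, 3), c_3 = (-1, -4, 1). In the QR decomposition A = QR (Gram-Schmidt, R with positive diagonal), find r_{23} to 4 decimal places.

r_{23} = -2.9104

c_1 = (3, -4, 3); ‖c_1‖ = 5.8310, so q_1 = (0.5145, -0.6860, 0.5145).
q_1·c_2 = 0.5145·3 + (-0.6860)·(-3) + 0.5145·3 = 5.1450.
u_2 = c_2 − 5.1450·q_1 = (0.3529, 0.5294, 0.3529).
‖u_2‖ = 0.7276, so q_2 = (0.4851, 0.7276, 0.4851).
r_{23} = q_2·c_3 = -2.9104.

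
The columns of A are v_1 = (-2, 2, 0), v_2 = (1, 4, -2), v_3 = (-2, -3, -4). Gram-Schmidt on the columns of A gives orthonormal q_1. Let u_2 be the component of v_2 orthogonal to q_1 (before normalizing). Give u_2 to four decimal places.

u_2 = (2.5000, 2.5000, -2.0000)

v_1 = (-2, 2, 0); ‖v_1‖ = 2.8284, so q_1 = (-0.7071, 0.7071, 0.0000).
q_1·v_2 = (-0.7071)·1 + 0.7071·4 + 0.0000·(-2) = 2.1213.
u_2 = v_2 − 2.1213·q_1 = (2.5000, 2.5000, -2.0000).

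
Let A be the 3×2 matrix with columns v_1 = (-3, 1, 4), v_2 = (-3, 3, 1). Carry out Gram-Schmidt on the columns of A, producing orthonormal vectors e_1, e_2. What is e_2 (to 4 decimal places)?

e_2 = (-0.3814, 0.7882, -0.4831)

v_1 = (-3, 1, 4); ‖v_1‖ = 5.0990, so e_1 = (-0.5883, 0.1961, 0.7845).
e_1·v_2 = (-0.5883)·(-3) + 0.1961·3 + 0.7845·1 = 3.1379.
u_2 = v_2 − 3.1379·e_1 = (-1.1538, 2.3846, -1.4615).
‖u_2‖ = 3.0255, so e_2 = (-0.3814, 0.7882, -0.4831).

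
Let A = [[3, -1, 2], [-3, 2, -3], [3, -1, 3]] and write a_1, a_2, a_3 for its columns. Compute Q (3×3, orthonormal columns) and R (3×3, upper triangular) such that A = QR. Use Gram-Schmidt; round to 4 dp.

a_1 = (3, -3, 3); ‖a_1‖ = 5.1962, so q_1 = (0.5774, -0.5774, 0.5774).
q_1·a_2 = 0.5774·(-1) + (-0.5774)·2 + 0.5774·(-1) = -2.3094.
u_2 = a_2 + 2.3094·q_1 = (0.3333, 0.6667, 0.3333).
‖u_2‖ = 0.8165, so q_2 = (0.4082, 0.8165, 0.4082).
q_1·a_3 = 0.5774·2 + (-0.5774)·(-3) + 0.5774·3 = 4.6188; q_2·a_3 = 0.4082·2 + 0.8165·(-3) + 0.4082·3 = -0.4082.
u_3 = a_3 − 4.6188·q_1 + 0.4082·q_2 = (-0.5000, 0.0000, 0.5000).
‖u_3‖ = 0.7071, so q_3 = (-0.7071, 0.0000, 0.7071).

Q = [[0.5774, 0.4082, -0.7071], [-0.5774, 0.8165, 0.0000], [0.5774, 0.4082, 0.7071]], R = [[5.1962, -2.3094, 4.6188], [0.0000, 0.8165, -0.4082], [0.0000, 0.0000, 0.7071]]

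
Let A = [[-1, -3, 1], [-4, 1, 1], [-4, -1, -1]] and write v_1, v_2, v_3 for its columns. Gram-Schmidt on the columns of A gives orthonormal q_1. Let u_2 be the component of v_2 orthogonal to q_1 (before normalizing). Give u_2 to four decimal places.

u_2 = (-2.9091, 1.3636, -0.6364)

v_1 = (-1, -4, -4); ‖v_1‖ = 5.7446, so q_1 = (-0.1741, -0.6963, -0.6963).
q_1·v_2 = (-0.1741)·(-3) + (-0.6963)·1 + (-0.6963)·(-1) = 0.5222.
u_2 = v_2 − 0.5222·q_1 = (-2.9091, 1.3636, -0.6364).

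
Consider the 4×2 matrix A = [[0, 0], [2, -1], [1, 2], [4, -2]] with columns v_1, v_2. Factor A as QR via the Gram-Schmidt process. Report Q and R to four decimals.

Q = [[0.0000, 0.0000], [0.4364, -0.0976], [0.2182, 0.9759], [0.8729, -0.1952]], R = [[4.5826, -1.7457], [0.0000, 2.4398]]

v_1 = (0, 2, 1, 4); ‖v_1‖ = 4.5826, so e_1 = (0.0000, 0.4364, 0.2182, 0.8729).
e_1·v_2 = 0.0000·0 + 0.4364·(-1) + 0.2182·2 + 0.8729·(-2) = -1.7457.
u_2 = v_2 + 1.7457·e_1 = (0.0000, -0.2381, 2.3810, -0.4762).
‖u_2‖ = 2.4398, so e_2 = (0.0000, -0.0976, 0.9759, -0.1952).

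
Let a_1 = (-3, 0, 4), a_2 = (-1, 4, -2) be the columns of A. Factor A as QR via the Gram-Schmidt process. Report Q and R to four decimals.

Q = [[-0.6000, -0.3578], [0.0000, 0.8944], [0.8000, -0.2683]], R = [[5.0000, -1.0000], [0.0000, 4.4721]]

a_1 = (-3, 0, 4); ‖a_1‖ = 5.0000, so e_1 = (-0.6000, 0.0000, 0.8000).
e_1·a_2 = (-0.6000)·(-1) + 0.0000·4 + 0.8000·(-2) = -1.0000.
u_2 = a_2 + 1.0000·e_1 = (-1.6000, 4.0000, -1.2000).
‖u_2‖ = 4.4721, so e_2 = (-0.3578, 0.8944, -0.2683).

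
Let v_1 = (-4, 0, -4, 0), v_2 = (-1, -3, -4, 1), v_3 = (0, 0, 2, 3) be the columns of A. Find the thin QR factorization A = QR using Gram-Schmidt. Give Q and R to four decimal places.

Q = [[-0.7071, 0.3939, -0.3015], [0.0000, -0.7878, 0.0000], [-0.7071, -0.3939, 0.3015], [0.0000, 0.2626, 0.9045]], R = [[5.6569, 3.5355, -1.4142], [0.0000, 3.8079, 0.0000], [0.0000, 0.0000, 3.3166]]

v_1 = (-4, 0, -4, 0); ‖v_1‖ = 5.6569, so e_1 = (-0.7071, 0.0000, -0.7071, 0.0000).
e_1·v_2 = (-0.7071)·(-1) + 0.0000·(-3) + (-0.7071)·(-4) + 0.0000·1 = 3.5355.
u_2 = v_2 − 3.5355·e_1 = (1.5000, -3.0000, -1.5000, 1.0000).
‖u_2‖ = 3.8079, so e_2 = (0.3939, -0.7878, -0.3939, 0.2626).
e_1·v_3 = (-0.7071)·0 + 0.0000·0 + (-0.7071)·2 + 0.0000·3 = -1.4142; e_2·v_3 = 0.3939·0 + (-0.7878)·0 + (-0.3939)·2 + 0.2626·3 = 0.0000.
u_3 = v_3 + 1.4142·e_1 + 0.0000·e_2 = (-1.0000, 0.0000, 1.0000, 3.0000).
‖u_3‖ = 3.3166, so e_3 = (-0.3015, 0.0000, 0.3015, 0.9045).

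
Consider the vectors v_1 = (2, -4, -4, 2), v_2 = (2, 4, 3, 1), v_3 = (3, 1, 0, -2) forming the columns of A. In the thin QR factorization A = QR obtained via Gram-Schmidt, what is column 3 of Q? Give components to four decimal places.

e_3 = (0.5682, 0.0317, -0.1516, -0.8082)

v_1 = (2, -4, -4, 2); ‖v_1‖ = 6.3246, so e_1 = (0.3162, -0.6325, -0.6325, 0.3162).
e_1·v_2 = 0.3162·2 + (-0.6325)·4 + (-0.6325)·3 + 0.3162·1 = -3.4785.
u_2 = v_2 + 3.4785·e_1 = (3.1000, 1.8000, 0.8000, 2.1000).
‖u_2‖ = 4.2308, so e_2 = (0.7327, 0.4254, 0.1891, 0.4964).
e_1·v_3 = 0.3162·3 + (-0.6325)·1 + (-0.6325)·0 + 0.3162·(-2) = -0.3162; e_2·v_3 = 0.7327·3 + 0.4254·1 + 0.1891·0 + 0.4964·(-2) = 1.6309.
u_3 = v_3 + 0.3162·e_1 − 1.6309·e_2 = (1.9050, 0.1061, -0.5084, -2.7095).
‖u_3‖ = 3.3526, so e_3 = (0.5682, 0.0317, -0.1516, -0.8082).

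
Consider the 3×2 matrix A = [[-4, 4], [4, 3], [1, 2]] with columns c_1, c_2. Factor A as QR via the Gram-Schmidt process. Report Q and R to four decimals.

Q = [[-0.6963, 0.6992], [0.6963, 0.6034], [0.1741, 0.3834]], R = [[5.7446, -0.3482], [0.0000, 5.3739]]

c_1 = (-4, 4, 1); ‖c_1‖ = 5.7446, so q_1 = (-0.6963, 0.6963, 0.1741).
q_1·c_2 = (-0.6963)·4 + 0.6963·3 + 0.1741·2 = -0.3482.
u_2 = c_2 + 0.3482·q_1 = (3.7576, 3.2424, 2.0606).
‖u_2‖ = 5.3739, so q_2 = (0.6992, 0.6034, 0.3834).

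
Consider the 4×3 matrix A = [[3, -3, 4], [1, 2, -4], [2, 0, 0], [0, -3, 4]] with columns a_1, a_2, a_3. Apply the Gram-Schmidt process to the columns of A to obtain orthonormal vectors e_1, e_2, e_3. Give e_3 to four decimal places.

a_1 = (3, 1, 2, 0); ‖a_1‖ = 3.7417, so e_1 = (0.8018, 0.2673, 0.5345, 0.0000).
e_1·a_2 = 0.8018·(-3) + 0.2673·2 + 0.5345·0 + 0.0000·(-3) = -1.8708.
u_2 = a_2 + 1.8708·e_1 = (-1.5000, 2.5000, 1.0000, -3.0000).
‖u_2‖ = 4.3012, so e_2 = (-0.3487, 0.5812, 0.2325, -0.6975).
e_1·a_3 = 0.8018·4 + 0.2673·(-4) + 0.5345·0 + 0.0000·4 = 2.1381; e_2·a_3 = (-0.3487)·4 + 0.5812·(-4) + 0.2325·0 + (-0.6975)·4 = -6.5099.
u_3 = a_3 − 2.1381·e_1 + 6.5099·e_2 = (0.0154, -0.7876, 0.3707, -0.5405).
‖u_3‖ = 1.0248, so e_3 = (0.0151, -0.7686, 0.3617, -0.5275).

e_3 = (0.0151, -0.7686, 0.3617, -0.5275)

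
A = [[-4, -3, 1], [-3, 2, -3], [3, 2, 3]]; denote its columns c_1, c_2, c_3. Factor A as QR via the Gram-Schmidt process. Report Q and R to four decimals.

Q = [[-0.6860, -0.4445, 0.5760], [-0.5145, 0.8561, 0.0480], [0.5145, 0.2634, 0.8160]], R = [[5.8310, 2.0580, 2.4010], [0.0000, 3.5728, -2.2227], [0.0000, 0.0000, 2.8801]]

c_1 = (-4, -3, 3); ‖c_1‖ = 5.8310, so e_1 = (-0.6860, -0.5145, 0.5145).
e_1·c_2 = (-0.6860)·(-3) + (-0.5145)·2 + 0.5145·2 = 2.0580.
u_2 = c_2 − 2.0580·e_1 = (-1.5882, 3.0588, 0.9412).
‖u_2‖ = 3.5728, so e_2 = (-0.4445, 0.8561, 0.2634).
e_1·c_3 = (-0.6860)·1 + (-0.5145)·(-3) + 0.5145·3 = 2.4010; e_2·c_3 = (-0.4445)·1 + 0.8561·(-3) + 0.2634·3 = -2.2227.
u_3 = c_3 − 2.4010·e_1 + 2.2227·e_2 = (1.6590, 0.1382, 2.3502).
‖u_3‖ = 2.8801, so e_3 = (0.5760, 0.0480, 0.8160).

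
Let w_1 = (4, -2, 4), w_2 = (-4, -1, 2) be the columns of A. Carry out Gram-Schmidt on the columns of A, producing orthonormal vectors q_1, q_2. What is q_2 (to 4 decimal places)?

q_2 = (-0.7454, -0.2981, 0.5963)

w_1 = (4, -2, 4); ‖w_1‖ = 6.0000, so q_1 = (0.6667, -0.3333, 0.6667).
q_1·w_2 = 0.6667·(-4) + (-0.3333)·(-1) + 0.6667·2 = -1.0000.
u_2 = w_2 + 1.0000·q_1 = (-3.3333, -1.3333, 2.6667).
‖u_2‖ = 4.4721, so q_2 = (-0.7454, -0.2981, 0.5963).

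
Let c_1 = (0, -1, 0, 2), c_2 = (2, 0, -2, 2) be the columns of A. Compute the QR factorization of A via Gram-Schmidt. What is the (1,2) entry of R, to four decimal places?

r_{12} = 1.7889

c_1 = (0, -1, 0, 2); ‖c_1‖ = 2.2361, so q_1 = (0.0000, -0.4472, 0.0000, 0.8944).
r_{12} = q_1·c_2 = 1.7889.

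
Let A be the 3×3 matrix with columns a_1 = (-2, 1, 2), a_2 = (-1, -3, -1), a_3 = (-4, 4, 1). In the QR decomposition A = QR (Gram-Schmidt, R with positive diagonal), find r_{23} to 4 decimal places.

e_1 = a_1/‖a_1‖ = (-2, 1, 2)/3.0000 = (-0.6667, 0.3333, 0.6667).
r_{12} = e_1·a_2 = -1.0000.
u_2 = a_2 + 1.0000·e_1 = (-1.6667, -2.6667, -0.3333).
‖u_2‖ = 3.1623, so e_2 = (-0.5270, -0.8433, -0.1054).
r_{23} = e_2·a_3 = -1.3703.

r_{23} = -1.3703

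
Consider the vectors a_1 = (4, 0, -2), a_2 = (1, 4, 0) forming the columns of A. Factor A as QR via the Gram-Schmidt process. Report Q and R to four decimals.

e_1 = a_1/‖a_1‖ = (4, 0, -2)/4.4721 = (0.8944, 0.0000, -0.4472).
r_{12} = e_1·a_2 = 0.8944.
u_2 = a_2 − 0.8944·e_1 = (0.2000, 4.0000, 0.4000).
‖u_2‖ = 4.0249, so e_2 = (0.0497, 0.9938, 0.0994).

Q = [[0.8944, 0.0497], [0.0000, 0.9938], [-0.4472, 0.0994]], R = [[4.4721, 0.8944], [0.0000, 4.0249]]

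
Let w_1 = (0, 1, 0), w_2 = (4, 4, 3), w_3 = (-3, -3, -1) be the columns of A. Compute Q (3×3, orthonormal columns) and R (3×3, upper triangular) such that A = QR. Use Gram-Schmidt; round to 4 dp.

Q = [[0.0000, 0.8000, -0.6000], [1.0000, 0.0000, 0.0000], [0.0000, 0.6000, 0.8000]], R = [[1.0000, 4.0000, -3.0000], [0.0000, 5.0000, -3.0000], [0.0000, 0.0000, 1.0000]]

w_1 = (0, 1, 0); ‖w_1‖ = 1.0000, so q_1 = (0.0000, 1.0000, 0.0000).
q_1·w_2 = 0.0000·4 + 1.0000·4 + 0.0000·3 = 4.0000.
u_2 = w_2 − 4.0000·q_1 = (4.0000, 0.0000, 3.0000).
‖u_2‖ = 5.0000, so q_2 = (0.8000, 0.0000, 0.6000).
q_1·w_3 = 0.0000·(-3) + 1.0000·(-3) + 0.0000·(-1) = -3.0000; q_2·w_3 = 0.8000·(-3) + 0.0000·(-3) + 0.6000·(-1) = -3.0000.
u_3 = w_3 + 3.0000·q_1 + 3.0000·q_2 = (-0.6000, 0.0000, 0.8000).
‖u_3‖ = 1.0000, so q_3 = (-0.6000, 0.0000, 0.8000).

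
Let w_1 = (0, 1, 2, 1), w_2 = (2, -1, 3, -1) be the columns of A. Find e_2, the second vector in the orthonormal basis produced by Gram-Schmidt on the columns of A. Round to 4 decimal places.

e_1 = w_1/‖w_1‖ = (0, 1, 2, 1)/2.4495 = (0.0000, 0.4082, 0.8165, 0.4082).
r_{12} = e_1·w_2 = 1.6330.
u_2 = w_2 − 1.6330·e_1 = (2.0000, -1.6667, 1.6667, -1.6667).
‖u_2‖ = 3.5119, so e_2 = (0.5695, -0.4746, 0.4746, -0.4746).

e_2 = (0.5695, -0.4746, 0.4746, -0.4746)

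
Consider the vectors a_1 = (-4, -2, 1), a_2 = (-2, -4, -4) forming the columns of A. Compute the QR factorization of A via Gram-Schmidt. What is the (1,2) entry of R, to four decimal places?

a_1 = (-4, -2, 1); ‖a_1‖ = 4.5826, so e_1 = (-0.8729, -0.4364, 0.2182).
r_{12} = e_1·a_2 = 2.6186.

r_{12} = 2.6186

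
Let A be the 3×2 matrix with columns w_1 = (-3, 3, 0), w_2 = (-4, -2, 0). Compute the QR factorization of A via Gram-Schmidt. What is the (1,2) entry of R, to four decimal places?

w_1 = (-3, 3, 0); ‖w_1‖ = 4.2426, so e_1 = (-0.7071, 0.7071, 0.0000).
r_{12} = e_1·w_2 = 1.4142.

r_{12} = 1.4142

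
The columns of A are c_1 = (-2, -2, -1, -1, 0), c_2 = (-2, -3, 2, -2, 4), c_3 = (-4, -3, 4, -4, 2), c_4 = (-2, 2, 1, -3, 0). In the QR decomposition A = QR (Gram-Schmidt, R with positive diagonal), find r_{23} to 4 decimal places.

c_1 = (-2, -2, -1, -1, 0); ‖c_1‖ = 3.1623, so e_1 = (-0.6325, -0.6325, -0.3162, -0.3162, 0.0000).
e_1·c_2 = (-0.6325)·(-2) + (-0.6325)·(-3) + (-0.3162)·2 + (-0.3162)·(-2) + 0.0000·4 = 3.1623.
u_2 = c_2 − 3.1623·e_1 = (0.0000, -1.0000, 3.0000, -1.0000, 4.0000).
‖u_2‖ = 5.1962, so e_2 = (0.0000, -0.1925, 0.5774, -0.1925, 0.7698).
r_{23} = e_2·c_3 = 5.1962.

r_{23} = 5.1962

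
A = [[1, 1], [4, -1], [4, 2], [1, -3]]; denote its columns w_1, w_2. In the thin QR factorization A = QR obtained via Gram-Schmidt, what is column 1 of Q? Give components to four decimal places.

e_1 = (0.1715, 0.6860, 0.6860, 0.1715)

w_1 = (1, 4, 4, 1); ‖w_1‖ = 5.8310, so e_1 = (0.1715, 0.6860, 0.6860, 0.1715).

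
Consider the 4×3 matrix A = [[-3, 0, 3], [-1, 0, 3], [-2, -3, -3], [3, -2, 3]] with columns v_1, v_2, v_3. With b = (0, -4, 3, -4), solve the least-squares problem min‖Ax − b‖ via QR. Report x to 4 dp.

x = (-0.4931, 0.1276, -0.8862)

v_1 = (-3, -1, -2, 3); ‖v_1‖ = 4.7958, so q_1 = (-0.6255, -0.2085, -0.4170, 0.6255).
q_1·v_2 = (-0.6255)·0 + (-0.2085)·0 + (-0.4170)·(-3) + 0.6255·(-2) = 0.0000.
u_2 = v_2 + 0.0000·q_1 = (0.0000, 0.0000, -3.0000, -2.0000).
‖u_2‖ = 3.6056, so q_2 = (0.0000, 0.0000, -0.8321, -0.5547).
q_1·v_3 = (-0.6255)·3 + (-0.2085)·3 + (-0.4170)·(-3) + 0.6255·3 = 0.6255; q_2·v_3 = 0.0000·3 + 0.0000·3 + (-0.8321)·(-3) + (-0.5547)·3 = 0.8321.
u_3 = v_3 − 0.6255·q_1 − 0.8321·q_2 = (3.3913, 3.1304, -2.0468, 3.0702).
‖u_3‖ = 5.9090, so q_3 = (0.5739, 0.5298, -0.3464, 0.5196).
Qᵀb = (-2.9192, -0.2774, -5.2366).
Back-substitute: x_3 = -5.2366/5.9090 = -0.8862.
x_2 = (-0.2774 − 0.8321·(-0.8862))/3.6056 = 0.1276.
x_1 = (-2.9192 + 0.0000·0.1276 − 0.6255·(-0.8862))/4.7958 = -0.4931.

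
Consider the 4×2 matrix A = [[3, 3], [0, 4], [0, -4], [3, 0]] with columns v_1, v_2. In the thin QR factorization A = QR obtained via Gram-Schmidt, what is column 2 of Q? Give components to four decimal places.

v_1 = (3, 0, 0, 3); ‖v_1‖ = 4.2426, so q_1 = (0.7071, 0.0000, 0.0000, 0.7071).
q_1·v_2 = 0.7071·3 + 0.0000·4 + 0.0000·(-4) + 0.7071·0 = 2.1213.
u_2 = v_2 − 2.1213·q_1 = (1.5000, 4.0000, -4.0000, -1.5000).
‖u_2‖ = 6.0415, so q_2 = (0.2483, 0.6621, -0.6621, -0.2483).

q_2 = (0.2483, 0.6621, -0.6621, -0.2483)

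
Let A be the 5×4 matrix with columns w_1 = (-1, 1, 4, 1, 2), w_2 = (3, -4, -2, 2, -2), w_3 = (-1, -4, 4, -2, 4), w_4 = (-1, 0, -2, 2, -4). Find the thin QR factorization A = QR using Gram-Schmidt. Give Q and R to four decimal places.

Q = [[-0.2085, 0.4574, -0.1390, -0.7713], [0.2085, -0.6597, -0.6543, -0.2978], [0.8341, 0.1935, 0.0707, 0.1126], [0.2085, 0.5541, -0.6088, 0.1413], [0.4170, -0.1055, 0.4206, -0.5327]], R = [[4.7958, -3.5447, 3.9618, -2.7107], [0.0000, 4.9432, 1.4249, 0.6861], [0.0000, 0.0000, 5.9392, -2.9025], [0.0000, 0.0000, 0.0000, 2.9592]]

w_1 = (-1, 1, 4, 1, 2); ‖w_1‖ = 4.7958, so q_1 = (-0.2085, 0.2085, 0.8341, 0.2085, 0.4170).
q_1·w_2 = (-0.2085)·3 + 0.2085·(-4) + 0.8341·(-2) + 0.2085·2 + 0.4170·(-2) = -3.5447.
u_2 = w_2 + 3.5447·q_1 = (2.2609, -3.2609, 0.9565, 2.7391, -0.5217).
‖u_2‖ = 4.9432, so q_2 = (0.4574, -0.6597, 0.1935, 0.5541, -0.1055).
q_1·w_3 = (-0.2085)·(-1) + 0.2085·(-4) + 0.8341·4 + 0.2085·(-2) + 0.4170·4 = 3.9618; q_2·w_3 = 0.4574·(-1) + (-0.6597)·(-4) + 0.1935·4 + 0.5541·(-2) + (-0.1055)·4 = 1.4249.
u_3 = w_3 − 3.9618·q_1 − 1.4249·q_2 = (-0.8256, -3.8861, 0.4199, -3.6157, 2.4982).
‖u_3‖ = 5.9392, so q_3 = (-0.1390, -0.6543, 0.0707, -0.6088, 0.4206).
q_1·w_4 = (-0.2085)·(-1) + 0.2085·0 + 0.8341·(-2) + 0.2085·2 + 0.4170·(-4) = -2.7107; q_2·w_4 = 0.4574·(-1) + (-0.6597)·0 + 0.1935·(-2) + 0.5541·2 + (-0.1055)·(-4) = 0.6861; q_3·w_4 = (-0.1390)·(-1) + (-0.6543)·0 + 0.0707·(-2) + (-0.6088)·2 + 0.4206·(-4) = -2.9025.
u_4 = w_4 + 2.7107·q_1 − 0.6861·q_2 + 2.9025·q_3 = (-2.2825, -0.8814, 0.3333, 0.4181, -1.5763).
‖u_4‖ = 2.9592, so q_4 = (-0.7713, -0.2978, 0.1126, 0.1413, -0.5327).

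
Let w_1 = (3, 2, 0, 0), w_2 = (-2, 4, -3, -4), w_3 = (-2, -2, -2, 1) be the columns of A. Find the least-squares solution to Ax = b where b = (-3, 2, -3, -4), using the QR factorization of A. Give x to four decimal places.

x = (-0.4398, 0.8909, 0.1065)

w_1 = (3, 2, 0, 0); ‖w_1‖ = 3.6056, so q_1 = (0.8321, 0.5547, 0.0000, 0.0000).
q_1·w_2 = 0.8321·(-2) + 0.5547·4 + 0.0000·(-3) + 0.0000·(-4) = 0.5547.
u_2 = w_2 − 0.5547·q_1 = (-2.4615, 3.6923, -3.0000, -4.0000).
‖u_2‖ = 6.6852, so q_2 = (-0.3682, 0.5523, -0.4488, -0.5983).
q_1·w_3 = 0.8321·(-2) + 0.5547·(-2) + 0.0000·(-2) + 0.0000·1 = -2.7735; q_2·w_3 = (-0.3682)·(-2) + 0.5523·(-2) + (-0.4488)·(-2) + (-0.5983)·1 = -0.0690.
u_3 = w_3 + 2.7735·q_1 + 0.0690·q_2 = (0.2823, -0.4234, -2.0310, 0.9587).
‖u_3‖ = 2.3028, so q_3 = (0.1226, -0.1839, -0.8820, 0.4163).
Qᵀb = (-1.3868, 5.9488, 0.2452).
Back-substitute: x_3 = 0.2452/2.3028 = 0.1065.
x_2 = (5.9488 + 0.0690·0.1065)/6.6852 = 0.8909.
x_1 = (-1.3868 − 0.5547·0.8909 + 2.7735·0.1065)/3.6056 = -0.4398.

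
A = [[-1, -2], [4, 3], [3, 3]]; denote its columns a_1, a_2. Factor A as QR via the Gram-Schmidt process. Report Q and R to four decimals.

Q = [[-0.1961, -0.8673], [0.7845, -0.4187], [0.5883, 0.2692]], R = [[5.0990, 4.5107], [0.0000, 1.2860]]

e_1 = a_1/‖a_1‖ = (-1, 4, 3)/5.0990 = (-0.1961, 0.7845, 0.5883).
r_{12} = e_1·a_2 = 4.5107.
u_2 = a_2 − 4.5107·e_1 = (-1.1154, -0.5385, 0.3462).
‖u_2‖ = 1.2860, so e_2 = (-0.8673, -0.4187, 0.2692).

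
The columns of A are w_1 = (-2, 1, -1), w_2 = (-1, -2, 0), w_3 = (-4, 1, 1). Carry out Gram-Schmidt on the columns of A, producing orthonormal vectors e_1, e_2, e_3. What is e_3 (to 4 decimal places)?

w_1 = (-2, 1, -1); ‖w_1‖ = 2.4495, so e_1 = (-0.8165, 0.4082, -0.4082).
e_1·w_2 = (-0.8165)·(-1) + 0.4082·(-2) + (-0.4082)·0 = 0.0000.
u_2 = w_2 + 0.0000·e_1 = (-1.0000, -2.0000, 0.0000).
‖u_2‖ = 2.2361, so e_2 = (-0.4472, -0.8944, 0.0000).
e_1·w_3 = (-0.8165)·(-4) + 0.4082·1 + (-0.4082)·1 = 3.2660; e_2·w_3 = (-0.4472)·(-4) + (-0.8944)·1 + 0.0000·1 = 0.8944.
u_3 = w_3 − 3.2660·e_1 − 0.8944·e_2 = (-0.9333, 0.4667, 2.3333).
‖u_3‖ = 2.5560, so e_3 = (-0.3651, 0.1826, 0.9129).

e_3 = (-0.3651, 0.1826, 0.9129)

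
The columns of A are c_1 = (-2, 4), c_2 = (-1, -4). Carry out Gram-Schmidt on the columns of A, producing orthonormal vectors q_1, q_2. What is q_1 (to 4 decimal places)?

q_1 = (-0.4472, 0.8944)

q_1 = c_1/‖c_1‖ = (-2, 4)/4.4721 = (-0.4472, 0.8944).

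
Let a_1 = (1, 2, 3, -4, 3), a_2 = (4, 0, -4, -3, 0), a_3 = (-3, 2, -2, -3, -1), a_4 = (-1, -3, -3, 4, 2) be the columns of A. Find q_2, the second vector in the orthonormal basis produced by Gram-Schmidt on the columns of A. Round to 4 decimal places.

q_2 = (0.6117, -0.0322, -0.6761, -0.4065, -0.0483)

a_1 = (1, 2, 3, -4, 3); ‖a_1‖ = 6.2450, so q_1 = (0.1601, 0.3203, 0.4804, -0.6405, 0.4804).
q_1·a_2 = 0.1601·4 + 0.3203·0 + 0.4804·(-4) + (-0.6405)·(-3) + 0.4804·0 = 0.6405.
u_2 = a_2 − 0.6405·q_1 = (3.8974, -0.2051, -4.3077, -2.5897, -0.3077).
‖u_2‖ = 6.3710, so q_2 = (0.6117, -0.0322, -0.6761, -0.4065, -0.0483).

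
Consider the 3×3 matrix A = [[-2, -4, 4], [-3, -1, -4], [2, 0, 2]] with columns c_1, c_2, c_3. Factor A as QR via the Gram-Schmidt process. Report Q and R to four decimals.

c_1 = (-2, -3, 2); ‖c_1‖ = 4.1231, so e_1 = (-0.4851, -0.7276, 0.4851).
e_1·c_2 = (-0.4851)·(-4) + (-0.7276)·(-1) + 0.4851·0 = 2.6679.
u_2 = c_2 − 2.6679·e_1 = (-2.7059, 0.9412, -1.2941).
‖u_2‖ = 3.1436, so e_2 = (-0.8608, 0.2994, -0.4117).
e_1·c_3 = (-0.4851)·4 + (-0.7276)·(-4) + 0.4851·2 = 1.9403; e_2·c_3 = (-0.8608)·4 + 0.2994·(-4) + (-0.4117)·2 = -5.4639.
u_3 = c_3 − 1.9403·e_1 + 5.4639·e_2 = (0.2381, -0.9524, -1.1905).
‖u_3‖ = 1.5430, so e_3 = (0.1543, -0.6172, -0.7715).

Q = [[-0.4851, -0.8608, 0.1543], [-0.7276, 0.2994, -0.6172], [0.4851, -0.4117, -0.7715]], R = [[4.1231, 2.6679, 1.9403], [0.0000, 3.1436, -5.4639], [0.0000, 0.0000, 1.5430]]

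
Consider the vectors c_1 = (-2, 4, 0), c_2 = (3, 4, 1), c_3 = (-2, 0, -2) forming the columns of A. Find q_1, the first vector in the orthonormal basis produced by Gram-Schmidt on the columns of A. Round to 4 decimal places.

c_1 = (-2, 4, 0); ‖c_1‖ = 4.4721, so q_1 = (-0.4472, 0.8944, 0.0000).

q_1 = (-0.4472, 0.8944, 0.0000)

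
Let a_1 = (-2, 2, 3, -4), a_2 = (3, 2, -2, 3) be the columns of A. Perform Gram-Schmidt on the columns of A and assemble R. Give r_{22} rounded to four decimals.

r_{22} = 3.7254

q_1 = a_1/‖a_1‖ = (-2, 2, 3, -4)/5.7446 = (-0.3482, 0.3482, 0.5222, -0.6963).
r_{12} = q_1·a_2 = -3.4816.
u_2 = a_2 + 3.4816·q_1 = (1.7879, 3.2121, -0.1818, 0.5758).
r_{22} = ‖u_2‖ = 3.7254.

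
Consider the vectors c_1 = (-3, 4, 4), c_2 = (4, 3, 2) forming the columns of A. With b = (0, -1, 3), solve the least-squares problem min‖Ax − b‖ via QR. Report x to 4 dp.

x = (0.1849, 0.0524)

c_1 = (-3, 4, 4); ‖c_1‖ = 6.4031, so q_1 = (-0.4685, 0.6247, 0.6247).
q_1·c_2 = (-0.4685)·4 + 0.6247·3 + 0.6247·2 = 1.2494.
u_2 = c_2 − 1.2494·q_1 = (4.5854, 2.2195, 1.2195).
‖u_2‖ = 5.2382, so q_2 = (0.8754, 0.4237, 0.2328).
Qᵀb = (1.2494, 0.2747).
Back-substitute: x_2 = 0.2747/5.2382 = 0.0524.
x_1 = (1.2494 − 1.2494·0.0524)/6.4031 = 0.1849.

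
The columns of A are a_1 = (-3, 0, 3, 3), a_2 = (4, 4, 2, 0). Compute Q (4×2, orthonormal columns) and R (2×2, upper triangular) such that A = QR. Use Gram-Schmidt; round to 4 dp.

Q = [[-0.5774, 0.5661], [0.0000, 0.6794], [0.5774, 0.4529], [0.5774, 0.1132]], R = [[5.1962, -1.1547], [0.0000, 5.8878]]

a_1 = (-3, 0, 3, 3); ‖a_1‖ = 5.1962, so e_1 = (-0.5774, 0.0000, 0.5774, 0.5774).
e_1·a_2 = (-0.5774)·4 + 0.0000·4 + 0.5774·2 + 0.5774·0 = -1.1547.
u_2 = a_2 + 1.1547·e_1 = (3.3333, 4.0000, 2.6667, 0.6667).
‖u_2‖ = 5.8878, so e_2 = (0.5661, 0.6794, 0.4529, 0.1132).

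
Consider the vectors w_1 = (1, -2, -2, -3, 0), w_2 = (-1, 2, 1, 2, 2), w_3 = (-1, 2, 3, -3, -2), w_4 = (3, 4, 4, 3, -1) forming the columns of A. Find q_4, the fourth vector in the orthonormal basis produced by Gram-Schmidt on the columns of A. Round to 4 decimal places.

w_1 = (1, -2, -2, -3, 0); ‖w_1‖ = 4.2426, so q_1 = (0.2357, -0.4714, -0.4714, -0.7071, 0.0000).
q_1·w_2 = 0.2357·(-1) + (-0.4714)·2 + (-0.4714)·1 + (-0.7071)·2 + 0.0000·2 = -3.0641.
u_2 = w_2 + 3.0641·q_1 = (-0.2778, 0.5556, -0.4444, -0.1667, 2.0000).
‖u_2‖ = 2.1473, so q_2 = (-0.1294, 0.2587, -0.2070, -0.0776, 0.9314).
q_1·w_3 = 0.2357·(-1) + (-0.4714)·2 + (-0.4714)·3 + (-0.7071)·(-3) + 0.0000·(-2) = -0.4714; q_2·w_3 = (-0.1294)·(-1) + 0.2587·2 + (-0.2070)·3 + (-0.0776)·(-3) + 0.9314·(-2) = -1.6040.
u_3 = w_3 + 0.4714·q_1 + 1.6040·q_2 = (-1.0964, 2.1928, 2.4458, -3.4578, -0.5060).
‖u_3‖ = 4.9198, so q_3 = (-0.2228, 0.4457, 0.4971, -0.7028, -0.1029).
q_1·w_4 = 0.2357·3 + (-0.4714)·4 + (-0.4714)·4 + (-0.7071)·3 + 0.0000·(-1) = -5.1854; q_2·w_4 = (-0.1294)·3 + 0.2587·4 + (-0.2070)·4 + (-0.0776)·3 + 0.9314·(-1) = -1.3453; q_3·w_4 = (-0.2228)·3 + 0.4457·4 + 0.4971·4 + (-0.7028)·3 + (-0.1029)·(-1) = 1.0971.
u_4 = w_4 + 5.1854·q_1 + 1.3453·q_2 − 1.0971·q_3 = (4.2927, 1.4146, 0.7317, 0.0000, 0.3659).
‖u_4‖ = 4.5932, so q_4 = (0.9346, 0.3080, 0.1593, 0.0000, 0.0797).

q_4 = (0.9346, 0.3080, 0.1593, 0.0000, 0.0797)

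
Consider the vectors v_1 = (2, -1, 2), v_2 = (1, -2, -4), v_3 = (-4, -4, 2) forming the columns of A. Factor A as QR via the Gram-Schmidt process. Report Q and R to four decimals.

Q = [[0.6667, 0.4308, -0.6082], [-0.3333, -0.5575, -0.7603], [0.6667, -0.7096, 0.2281]], R = [[3.0000, -1.3333, 0.0000], [0.0000, 4.3843, -0.9123], [0.0000, 0.0000, 5.9302]]

v_1 = (2, -1, 2); ‖v_1‖ = 3.0000, so q_1 = (0.6667, -0.3333, 0.6667).
q_1·v_2 = 0.6667·1 + (-0.3333)·(-2) + 0.6667·(-4) = -1.3333.
u_2 = v_2 + 1.3333·q_1 = (1.8889, -2.4444, -3.1111).
‖u_2‖ = 4.3843, so q_2 = (0.4308, -0.5575, -0.7096).
q_1·v_3 = 0.6667·(-4) + (-0.3333)·(-4) + 0.6667·2 = 0.0000; q_2·v_3 = 0.4308·(-4) + (-0.5575)·(-4) + (-0.7096)·2 = -0.9123.
u_3 = v_3 + 0.0000·q_1 + 0.9123·q_2 = (-3.6069, -4.5087, 1.3526).
‖u_3‖ = 5.9302, so q_3 = (-0.6082, -0.7603, 0.2281).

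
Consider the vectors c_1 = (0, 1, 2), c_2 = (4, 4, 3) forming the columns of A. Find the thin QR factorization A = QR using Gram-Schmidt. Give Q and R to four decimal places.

c_1 = (0, 1, 2); ‖c_1‖ = 2.2361, so q_1 = (0.0000, 0.4472, 0.8944).
q_1·c_2 = 0.0000·4 + 0.4472·4 + 0.8944·3 = 4.4721.
u_2 = c_2 − 4.4721·q_1 = (4.0000, 2.0000, -1.0000).
‖u_2‖ = 4.5826, so q_2 = (0.8729, 0.4364, -0.2182).

Q = [[0.0000, 0.8729], [0.4472, 0.4364], [0.8944, -0.2182]], R = [[2.2361, 4.4721], [0.0000, 4.5826]]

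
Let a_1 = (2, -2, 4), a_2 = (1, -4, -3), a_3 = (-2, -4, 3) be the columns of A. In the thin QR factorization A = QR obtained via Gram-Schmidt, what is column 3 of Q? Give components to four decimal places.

e_3 = (-0.8835, -0.4016, 0.2410)

a_1 = (2, -2, 4); ‖a_1‖ = 4.8990, so e_1 = (0.4082, -0.4082, 0.8165).
e_1·a_2 = 0.4082·1 + (-0.4082)·(-4) + 0.8165·(-3) = -0.4082.
u_2 = a_2 + 0.4082·e_1 = (1.1667, -4.1667, -2.6667).
‖u_2‖ = 5.0827, so e_2 = (0.2295, -0.8198, -0.5247).
e_1·a_3 = 0.4082·(-2) + (-0.4082)·(-4) + 0.8165·3 = 3.2660; e_2·a_3 = 0.2295·(-2) + (-0.8198)·(-4) + (-0.5247)·3 = 1.2461.
u_3 = a_3 − 3.2660·e_1 − 1.2461·e_2 = (-3.6194, -1.6452, 0.9871).
‖u_3‖ = 4.0964, so e_3 = (-0.8835, -0.4016, 0.2410).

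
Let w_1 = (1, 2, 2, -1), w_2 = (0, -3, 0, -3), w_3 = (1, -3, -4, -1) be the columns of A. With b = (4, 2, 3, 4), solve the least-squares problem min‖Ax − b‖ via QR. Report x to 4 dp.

x = (0.9068, -0.9565, 0.1615)

w_1 = (1, 2, 2, -1); ‖w_1‖ = 3.1623, so e_1 = (0.3162, 0.6325, 0.6325, -0.3162).
e_1·w_2 = 0.3162·0 + 0.6325·(-3) + 0.6325·0 + (-0.3162)·(-3) = -0.9487.
u_2 = w_2 + 0.9487·e_1 = (0.3000, -2.4000, 0.6000, -3.3000).
‖u_2‖ = 4.1352, so e_2 = (0.0725, -0.5804, 0.1451, -0.7980).
e_1·w_3 = 0.3162·1 + 0.6325·(-3) + 0.6325·(-4) + (-0.3162)·(-1) = -3.7947; e_2·w_3 = 0.0725·1 + (-0.5804)·(-3) + 0.1451·(-4) + (-0.7980)·(-1) = 2.0313.
u_3 = w_3 + 3.7947·e_1 − 2.0313·e_2 = (2.0526, 0.5789, -1.8947, -0.5789).
‖u_3‖ = 2.9110, so e_3 = (0.7051, 0.1989, -0.6509, -0.1989).
Qᵀb = (3.1623, -3.6274, 0.4701).
Back-substitute: x_3 = 0.4701/2.9110 = 0.1615.
x_2 = (-3.6274 − 2.0313·0.1615)/4.1352 = -0.9565.
x_1 = (3.1623 + 0.9487·(-0.9565) + 3.7947·0.1615)/3.1623 = 0.9068.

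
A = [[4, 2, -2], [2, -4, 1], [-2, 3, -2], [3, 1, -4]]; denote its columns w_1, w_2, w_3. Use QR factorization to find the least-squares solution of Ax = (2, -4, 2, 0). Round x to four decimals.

x = (0.1723, 1.1511, 0.4453)

e_1 = w_1/‖w_1‖ = (4, 2, -2, 3)/5.7446 = (0.6963, 0.3482, -0.3482, 0.5222).
r_{12} = e_1·w_2 = -0.5222.
u_2 = w_2 + 0.5222·e_1 = (2.3636, -3.8182, 2.8182, 1.2727).
‖u_2‖ = 5.4523, so e_2 = (0.4335, -0.7003, 0.5169, 0.2334).
r_{13} = e_1·w_3 = -2.4371; r_{23} = e_2·w_3 = -3.5348.
u_3 = w_3 + 2.4371·e_1 + 3.5348·e_2 = (1.2294, -0.6269, -1.0214, -1.9021).
‖u_3‖ = 2.5624, so e_3 = (0.4798, -0.2447, -0.3986, -0.7423).
Qᵀb = (-0.6963, 4.7020, 1.1410).
Back-substitute: x_3 = 1.1410/2.5624 = 0.4453.
x_2 = (4.7020 + 3.5348·0.4453)/5.4523 = 1.1511.
x_1 = (-0.6963 + 0.5222·1.1511 + 2.4371·0.4453)/5.7446 = 0.1723.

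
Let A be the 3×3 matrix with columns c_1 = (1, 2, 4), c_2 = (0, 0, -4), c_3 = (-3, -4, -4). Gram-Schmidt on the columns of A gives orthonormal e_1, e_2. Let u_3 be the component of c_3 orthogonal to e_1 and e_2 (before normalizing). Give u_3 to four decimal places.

c_1 = (1, 2, 4); ‖c_1‖ = 4.5826, so e_1 = (0.2182, 0.4364, 0.8729).
e_1·c_2 = 0.2182·0 + 0.4364·0 + 0.8729·(-4) = -3.4915.
u_2 = c_2 + 3.4915·e_1 = (0.7619, 1.5238, -0.9524).
‖u_2‖ = 1.9518, so e_2 = (0.3904, 0.7807, -0.4880).
e_1·c_3 = 0.2182·(-3) + 0.4364·(-4) + 0.8729·(-4) = -5.8919; e_2·c_3 = 0.3904·(-3) + 0.7807·(-4) + (-0.4880)·(-4) = -2.3422.
u_3 = c_3 + 5.8919·e_1 + 2.3422·e_2 = (-0.8000, 0.4000, 0.0000).

u_3 = (-0.8000, 0.4000, 0.0000)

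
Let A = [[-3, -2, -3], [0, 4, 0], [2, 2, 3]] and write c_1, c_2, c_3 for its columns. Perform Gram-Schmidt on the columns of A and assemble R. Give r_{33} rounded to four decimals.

c_1 = (-3, 0, 2); ‖c_1‖ = 3.6056, so e_1 = (-0.8321, 0.0000, 0.5547).
e_1·c_2 = (-0.8321)·(-2) + 0.0000·4 + 0.5547·2 = 2.7735.
u_2 = c_2 − 2.7735·e_1 = (0.3077, 4.0000, 0.4615).
‖u_2‖ = 4.0383, so e_2 = (0.0762, 0.9905, 0.1143).
e_1·c_3 = (-0.8321)·(-3) + 0.0000·0 + 0.5547·3 = 4.1603; e_2·c_3 = 0.0762·(-3) + 0.9905·0 + 0.1143·3 = 0.1143.
u_3 = c_3 − 4.1603·e_1 − 0.1143·e_2 = (0.4528, -0.1132, 0.6792).
r_{33} = ‖u_3‖ = 0.8242.

r_{33} = 0.8242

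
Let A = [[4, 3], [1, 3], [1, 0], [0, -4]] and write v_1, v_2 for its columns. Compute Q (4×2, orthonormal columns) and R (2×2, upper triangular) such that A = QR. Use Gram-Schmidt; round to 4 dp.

v_1 = (4, 1, 1, 0); ‖v_1‖ = 4.2426, so e_1 = (0.9428, 0.2357, 0.2357, 0.0000).
e_1·v_2 = 0.9428·3 + 0.2357·3 + 0.2357·0 + 0.0000·(-4) = 3.5355.
u_2 = v_2 − 3.5355·e_1 = (-0.3333, 2.1667, -0.8333, -4.0000).
‖u_2‖ = 4.6368, so e_2 = (-0.0719, 0.4673, -0.1797, -0.8627).

Q = [[0.9428, -0.0719], [0.2357, 0.4673], [0.2357, -0.1797], [0.0000, -0.8627]], R = [[4.2426, 3.5355], [0.0000, 4.6368]]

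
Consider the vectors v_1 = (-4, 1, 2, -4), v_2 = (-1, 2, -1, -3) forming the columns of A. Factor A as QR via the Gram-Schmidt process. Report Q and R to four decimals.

v_1 = (-4, 1, 2, -4); ‖v_1‖ = 6.0828, so q_1 = (-0.6576, 0.1644, 0.3288, -0.6576).
q_1·v_2 = (-0.6576)·(-1) + 0.1644·2 + 0.3288·(-1) + (-0.6576)·(-3) = 2.6304.
u_2 = v_2 − 2.6304·q_1 = (0.7297, 1.5676, -1.8649, -1.2703).
‖u_2‖ = 2.8427, so q_2 = (0.2567, 0.5514, -0.6560, -0.4468).

Q = [[-0.6576, 0.2567], [0.1644, 0.5514], [0.3288, -0.6560], [-0.6576, -0.4468]], R = [[6.0828, 2.6304], [0.0000, 2.8427]]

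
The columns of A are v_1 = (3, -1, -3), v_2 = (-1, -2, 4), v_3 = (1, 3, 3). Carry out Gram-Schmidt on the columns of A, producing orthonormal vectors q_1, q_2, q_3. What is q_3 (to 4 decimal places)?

v_1 = (3, -1, -3); ‖v_1‖ = 4.3589, so q_1 = (0.6882, -0.2294, -0.6882).
q_1·v_2 = 0.6882·(-1) + (-0.2294)·(-2) + (-0.6882)·4 = -2.9824.
u_2 = v_2 + 2.9824·q_1 = (1.0526, -2.6842, 1.9474).
‖u_2‖ = 3.4793, so q_2 = (0.3025, -0.7715, 0.5597).
q_1·v_3 = 0.6882·1 + (-0.2294)·3 + (-0.6882)·3 = -2.0647; q_2·v_3 = 0.3025·1 + (-0.7715)·3 + 0.5597·3 = -0.3328.
u_3 = v_3 + 2.0647·q_1 + 0.3328·q_2 = (2.5217, 2.2696, 1.7652).
‖u_3‖ = 3.8244, so q_3 = (0.6594, 0.5934, 0.4616).

q_3 = (0.6594, 0.5934, 0.4616)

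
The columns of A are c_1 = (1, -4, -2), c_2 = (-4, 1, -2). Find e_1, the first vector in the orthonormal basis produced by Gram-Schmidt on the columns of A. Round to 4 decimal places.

e_1 = (0.2182, -0.8729, -0.4364)

e_1 = c_1/‖c_1‖ = (1, -4, -2)/4.5826 = (0.2182, -0.8729, -0.4364).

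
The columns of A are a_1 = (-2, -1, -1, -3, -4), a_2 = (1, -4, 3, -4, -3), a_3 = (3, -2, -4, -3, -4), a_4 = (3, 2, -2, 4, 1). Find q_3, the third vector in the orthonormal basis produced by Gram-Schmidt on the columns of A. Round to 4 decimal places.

q_3 = (0.7434, -0.1329, -0.6389, -0.0603, -0.1335)

q_1 = a_1/‖a_1‖ = (-2, -1, -1, -3, -4)/5.5678 = (-0.3592, -0.1796, -0.1796, -0.5388, -0.7184).
r_{12} = q_1·a_2 = 4.1309.
u_2 = a_2 − 4.1309·q_1 = (2.4839, -3.2581, 3.7419, -1.7742, -0.0323).
‖u_2‖ = 5.8254, so q_2 = (0.4264, -0.5593, 0.6423, -0.3046, -0.0055).
r_{13} = q_1·a_3 = 4.4901; r_{23} = q_2·a_3 = 0.7642.
u_3 = a_3 − 4.4901·q_1 − 0.7642·q_2 = (4.2871, -0.7662, -3.6844, -0.3479, -0.7700).
‖u_3‖ = 5.7667, so q_3 = (0.7434, -0.1329, -0.6389, -0.0603, -0.1335).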